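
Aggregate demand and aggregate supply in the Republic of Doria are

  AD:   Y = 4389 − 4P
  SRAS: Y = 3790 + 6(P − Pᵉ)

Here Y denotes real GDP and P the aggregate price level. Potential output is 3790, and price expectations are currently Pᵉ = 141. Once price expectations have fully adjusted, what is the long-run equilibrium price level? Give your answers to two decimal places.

Short run: with Pᵉ = 141, SRAS is Y = 2944 + 6P. Setting AD = SRAS gives 1445 = 10P, so P = 144.50 and Y = 4389 − 4P = 3811.00.
Output 3811.00 is above potential 3790, so over time expected prices rise and SRAS shifts left until Y returns to 3790.
Long run: Y = 3790 on the AD curve gives 3790 = 4389 − 4P, so P = 149.75.

Long-run P = 149.75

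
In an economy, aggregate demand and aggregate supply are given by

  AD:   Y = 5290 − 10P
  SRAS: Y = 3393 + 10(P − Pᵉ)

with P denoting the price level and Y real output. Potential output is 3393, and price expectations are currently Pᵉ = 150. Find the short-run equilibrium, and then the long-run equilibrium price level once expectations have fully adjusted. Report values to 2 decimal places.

Short run: P = 169.85, Y = 3591.50. Long run: P = 189.70.

Short run: with Pᵉ = 150, SRAS is Y = 1893 + 10P. Setting AD = SRAS gives 3397 = 20P, so P = 169.85 and Y = 5290 − 10P = 3591.50.
Output 3591.50 is above potential 3393, so over time expected prices rise and SRAS shifts left until Y returns to 3393.
Long run: Y = 3393 on the AD curve gives 3393 = 5290 − 10P, so P = 189.70.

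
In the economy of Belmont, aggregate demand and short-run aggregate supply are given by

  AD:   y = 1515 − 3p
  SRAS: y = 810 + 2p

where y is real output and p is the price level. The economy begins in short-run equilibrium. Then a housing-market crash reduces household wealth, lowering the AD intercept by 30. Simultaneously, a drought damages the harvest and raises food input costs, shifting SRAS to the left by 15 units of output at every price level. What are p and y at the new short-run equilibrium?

p = 138, y = 1071

After both shocks: AD is y = 1485 − 3p and SRAS is y = 795 + 2p.
Setting them equal: 690 = 5p, so p = 138.
y = 1485 − 3·138 = 1071.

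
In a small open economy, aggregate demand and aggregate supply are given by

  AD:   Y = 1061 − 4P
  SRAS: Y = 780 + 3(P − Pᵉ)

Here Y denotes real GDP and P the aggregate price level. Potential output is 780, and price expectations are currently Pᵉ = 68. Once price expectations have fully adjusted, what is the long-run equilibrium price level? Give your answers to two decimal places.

Long-run P = 70.25

Short run: with Pᵉ = 68, SRAS is Y = 576 + 3P. Setting AD = SRAS gives 485 = 7P, so P = 69.29 and Y = 1061 − 4P = 783.86.
Output 783.86 is above potential 780, so over time expected prices rise and SRAS shifts left until Y returns to 780.
Long run: Y = 780 on the AD curve gives 780 = 1061 − 4P, so P = 70.25.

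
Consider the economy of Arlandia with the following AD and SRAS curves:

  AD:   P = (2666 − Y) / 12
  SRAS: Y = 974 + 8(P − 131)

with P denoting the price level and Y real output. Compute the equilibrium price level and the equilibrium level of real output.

Write SRAS as Y = 974 + 8P − 1048 = 8P − 74.
Rearrange AD to Y = 2666 − 12P.
Set AD = SRAS: 2666 − 12P = 8P − 74, so 2740 = 20P and P = 137.
Then Y = 2666 − 12·137 = 1022.

P = 137, Y = 1022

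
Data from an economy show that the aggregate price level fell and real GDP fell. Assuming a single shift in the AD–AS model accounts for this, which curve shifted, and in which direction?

P fell and Y fell. An AD shift moves P and Y in the same direction; an SRAS shift moves them in opposite directions.
Here P and Y moved in the same direction, so the AD curve shifted.
Since Y fell, AD shifted left.

AD shifted left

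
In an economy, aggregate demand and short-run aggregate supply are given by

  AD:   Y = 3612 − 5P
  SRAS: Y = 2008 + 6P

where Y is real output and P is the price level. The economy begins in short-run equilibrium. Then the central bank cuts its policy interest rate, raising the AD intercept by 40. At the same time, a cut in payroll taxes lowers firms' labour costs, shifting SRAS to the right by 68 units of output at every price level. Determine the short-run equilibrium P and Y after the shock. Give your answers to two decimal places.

After both shocks: AD is Y = 3652 − 5P and SRAS is Y = 2076 + 6P.
Setting them equal: 1576 = 11P, so P = 143.27.
Substituting into AD, Y = 2935.64.

P = 143.27, Y = 2935.64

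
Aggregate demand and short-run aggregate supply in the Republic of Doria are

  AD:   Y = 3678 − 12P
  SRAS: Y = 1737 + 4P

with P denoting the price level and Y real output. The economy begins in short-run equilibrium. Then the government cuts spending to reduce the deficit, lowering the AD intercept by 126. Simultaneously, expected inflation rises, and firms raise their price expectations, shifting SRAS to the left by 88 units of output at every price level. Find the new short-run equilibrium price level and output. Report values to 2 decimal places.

After both shocks: AD is Y = 3552 − 12P and SRAS is Y = 1649 + 4P.
Setting them equal: 1903 = 16P, so P = 118.94.
Substituting into AD, Y = 2124.75.

P = 118.94, Y = 2124.75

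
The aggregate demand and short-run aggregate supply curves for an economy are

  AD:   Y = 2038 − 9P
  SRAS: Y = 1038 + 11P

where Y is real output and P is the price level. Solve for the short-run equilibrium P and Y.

Set AD = SRAS: 2038 − 9P = 1038 + 11P, so 1000 = 20P and P = 50.
Then Y = 2038 − 9·50 = 1588.

P = 50, Y = 1588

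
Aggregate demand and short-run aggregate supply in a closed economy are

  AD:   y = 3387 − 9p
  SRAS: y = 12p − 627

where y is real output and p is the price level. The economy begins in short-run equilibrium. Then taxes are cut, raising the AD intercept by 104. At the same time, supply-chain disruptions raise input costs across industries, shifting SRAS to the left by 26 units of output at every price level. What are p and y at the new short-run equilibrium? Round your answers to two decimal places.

p = 197.33, y = 1715.00

After both shocks: AD is y = 3491 − 9p and SRAS is y = 12p − 653.
Setting them equal: 4144 = 21p, so p = 197.33.
Substituting into AD, y = 1715.00.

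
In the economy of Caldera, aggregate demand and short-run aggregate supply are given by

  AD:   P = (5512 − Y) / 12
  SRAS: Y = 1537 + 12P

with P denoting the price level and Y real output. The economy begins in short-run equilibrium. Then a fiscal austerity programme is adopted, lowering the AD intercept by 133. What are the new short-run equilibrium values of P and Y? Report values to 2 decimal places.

This is a negative demand shock: AD shifts left.
New AD: Y = 5379 − 12P.
Set AD = SRAS: 5379 − 12P = 1537 + 12P, so 3842 = 24P and P = 160.08.
Substituting into AD, Y = 3458.00.

P = 160.08, Y = 3458.00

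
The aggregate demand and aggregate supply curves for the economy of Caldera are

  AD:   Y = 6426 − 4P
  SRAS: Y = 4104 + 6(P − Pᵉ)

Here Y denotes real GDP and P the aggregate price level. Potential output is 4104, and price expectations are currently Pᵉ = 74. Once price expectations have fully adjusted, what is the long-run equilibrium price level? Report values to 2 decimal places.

Short run: with Pᵉ = 74, SRAS is Y = 3660 + 6P. Setting AD = SRAS gives 2766 = 10P, so P = 276.60 and Y = 6426 − 4P = 5319.60.
Output 5319.60 is above potential 4104, so over time expected prices rise and SRAS shifts left until Y returns to 4104.
Long run: Y = 4104 on the AD curve gives 4104 = 6426 − 4P, so P = 580.50.

Long-run P = 580.50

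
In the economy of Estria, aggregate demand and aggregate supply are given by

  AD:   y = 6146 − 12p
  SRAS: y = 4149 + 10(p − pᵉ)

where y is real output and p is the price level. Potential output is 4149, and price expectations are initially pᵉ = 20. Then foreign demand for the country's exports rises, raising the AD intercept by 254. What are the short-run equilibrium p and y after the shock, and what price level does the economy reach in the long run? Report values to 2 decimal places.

Short run: p = 111.41, y = 5063.09. Long run: p = 187.58.

AD shifts right: new AD is y = 6400 − 12p. With pᵉ = 20, SRAS is y = 3949 + 10p.
Short run: 6400 − 12p = 3949 + 10p gives 2451 = 22p, so p = 111.41 and y = 6400 − 12p = 5063.09.
y = 5063.09 is above potential 4149; expectations adjust and SRAS shifts left until y = 4149.
Long run: on the new AD curve, 4149 = 6400 − 12p gives p = 187.58.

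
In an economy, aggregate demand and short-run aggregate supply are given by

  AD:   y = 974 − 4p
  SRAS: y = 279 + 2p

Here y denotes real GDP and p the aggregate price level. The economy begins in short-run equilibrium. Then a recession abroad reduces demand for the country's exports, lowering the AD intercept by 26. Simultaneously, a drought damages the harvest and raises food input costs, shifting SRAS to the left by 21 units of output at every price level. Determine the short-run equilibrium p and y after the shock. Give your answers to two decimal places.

After both shocks: AD is y = 948 − 4p and SRAS is y = 258 + 2p.
Setting them equal: 690 = 6p, so p = 115.00.
Substituting into AD, y = 488.00.

p = 115.00, y = 488.00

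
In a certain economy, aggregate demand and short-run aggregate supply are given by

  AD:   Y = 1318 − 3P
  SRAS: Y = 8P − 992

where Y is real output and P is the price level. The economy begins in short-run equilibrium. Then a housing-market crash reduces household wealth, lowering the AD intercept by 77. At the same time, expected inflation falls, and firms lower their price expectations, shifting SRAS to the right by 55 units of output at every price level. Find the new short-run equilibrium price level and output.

After both shocks: AD is Y = 1241 − 3P and SRAS is Y = 8P − 937.
Setting them equal: 2178 = 11P, so P = 198.
Y = 1241 − 3·198 = 647.

P = 198, Y = 647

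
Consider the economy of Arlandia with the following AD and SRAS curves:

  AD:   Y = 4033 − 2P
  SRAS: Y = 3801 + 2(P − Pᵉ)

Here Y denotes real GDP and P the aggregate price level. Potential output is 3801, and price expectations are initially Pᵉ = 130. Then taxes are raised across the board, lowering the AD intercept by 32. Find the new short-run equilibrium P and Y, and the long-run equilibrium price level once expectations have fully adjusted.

Short run: P = 115, Y = 3771. Long run: P = 100.

AD shifts left: new AD is Y = 4001 − 2P. With Pᵉ = 130, SRAS is Y = 3541 + 2P.
Short run: 4001 − 2P = 3541 + 2P gives 460 = 4P, so P = 115 and Y = 4001 − 2·115 = 3771.
Y = 3771 is below potential 3801; expectations adjust and SRAS shifts right until Y = 3801.
Long run: on the new AD curve, 3801 = 4001 − 2P gives P = 100.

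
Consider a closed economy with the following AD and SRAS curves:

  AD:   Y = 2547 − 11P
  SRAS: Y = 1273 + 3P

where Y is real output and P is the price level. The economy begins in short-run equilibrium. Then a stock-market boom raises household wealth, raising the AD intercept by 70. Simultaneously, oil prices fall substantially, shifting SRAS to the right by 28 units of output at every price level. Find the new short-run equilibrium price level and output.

P = 94, Y = 1583

After both shocks: AD is Y = 2617 − 11P and SRAS is Y = 1301 + 3P.
Setting them equal: 1316 = 14P, so P = 94.
Y = 2617 − 11·94 = 1583.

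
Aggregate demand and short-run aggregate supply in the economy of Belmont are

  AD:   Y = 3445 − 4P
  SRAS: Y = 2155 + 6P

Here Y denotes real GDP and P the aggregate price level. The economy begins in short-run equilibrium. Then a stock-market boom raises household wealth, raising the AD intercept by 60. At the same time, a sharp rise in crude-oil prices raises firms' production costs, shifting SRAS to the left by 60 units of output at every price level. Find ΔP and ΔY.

ΔP = +12, ΔY = +12

After both shocks: AD is Y = 3505 − 4P and SRAS is Y = 2095 + 6P.
Setting them equal: 1410 = 10P, so P = 141.
Y = 3505 − 4·141 = 2941.
Initially P = 129, Y = 2929, so ΔP = +12 and ΔY = +12.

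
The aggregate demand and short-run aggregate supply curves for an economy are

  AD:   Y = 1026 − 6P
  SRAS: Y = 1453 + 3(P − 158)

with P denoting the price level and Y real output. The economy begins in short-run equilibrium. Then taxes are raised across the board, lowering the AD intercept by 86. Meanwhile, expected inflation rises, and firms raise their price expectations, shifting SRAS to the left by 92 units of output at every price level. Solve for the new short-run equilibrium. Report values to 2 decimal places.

P = 5.89, Y = 904.67

After both shocks: AD is Y = 940 − 6P and SRAS is Y = 887 + 3P.
Setting them equal: 53 = 9P, so P = 5.89.
Substituting into AD, Y = 904.67.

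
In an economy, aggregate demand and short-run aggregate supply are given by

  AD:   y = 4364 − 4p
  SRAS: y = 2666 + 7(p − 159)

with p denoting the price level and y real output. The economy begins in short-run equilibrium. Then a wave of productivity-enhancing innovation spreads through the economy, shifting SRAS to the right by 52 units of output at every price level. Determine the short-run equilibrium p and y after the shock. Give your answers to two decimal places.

This is a positive supply shock: SRAS shifts right.
New SRAS: y = 1605 + 7p.
Set AD = SRAS: 4364 − 4p = 1605 + 7p, so 2759 = 11p and p = 250.82.
Substituting into AD, y = 3360.73.

p = 250.82, y = 3360.73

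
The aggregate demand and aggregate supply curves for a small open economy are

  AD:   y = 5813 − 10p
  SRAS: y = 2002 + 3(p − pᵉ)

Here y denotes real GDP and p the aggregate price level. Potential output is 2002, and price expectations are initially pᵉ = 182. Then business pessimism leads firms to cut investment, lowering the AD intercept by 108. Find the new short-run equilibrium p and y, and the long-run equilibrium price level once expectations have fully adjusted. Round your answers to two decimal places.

Short run: p = 326.85, y = 2436.54. Long run: p = 370.30.

AD shifts left: new AD is y = 5705 − 10p. With pᵉ = 182, SRAS is y = 1456 + 3p.
Short run: 5705 − 10p = 1456 + 3p gives 4249 = 13p, so p = 326.85 and y = 5705 − 10p = 2436.54.
y = 2436.54 is above potential 2002; expectations adjust and SRAS shifts left until y = 2002.
Long run: on the new AD curve, 2002 = 5705 − 10p gives p = 370.30.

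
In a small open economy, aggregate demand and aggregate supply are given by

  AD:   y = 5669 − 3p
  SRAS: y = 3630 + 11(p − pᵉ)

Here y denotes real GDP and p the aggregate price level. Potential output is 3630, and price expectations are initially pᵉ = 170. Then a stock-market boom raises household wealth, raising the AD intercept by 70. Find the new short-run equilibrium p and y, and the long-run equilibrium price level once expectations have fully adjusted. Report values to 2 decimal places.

AD shifts right: new AD is y = 5739 − 3p. With pᵉ = 170, SRAS is y = 1760 + 11p.
Short run: 5739 − 3p = 1760 + 11p gives 3979 = 14p, so p = 284.21 and y = 5739 − 3p = 4886.36.
y = 4886.36 is above potential 3630; expectations adjust and SRAS shifts left until y = 3630.
Long run: on the new AD curve, 3630 = 5739 − 3p gives p = 703.00.

Short run: p = 284.21, y = 4886.36. Long run: p = 703.00.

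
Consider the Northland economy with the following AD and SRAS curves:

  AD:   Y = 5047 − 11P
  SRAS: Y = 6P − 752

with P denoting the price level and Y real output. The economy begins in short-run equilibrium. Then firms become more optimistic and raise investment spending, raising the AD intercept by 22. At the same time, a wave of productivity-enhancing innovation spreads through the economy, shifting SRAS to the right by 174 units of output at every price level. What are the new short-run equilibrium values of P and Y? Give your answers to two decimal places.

After both shocks: AD is Y = 5069 − 11P and SRAS is Y = 6P − 578.
Setting them equal: 5647 = 17P, so P = 332.18.
Substituting into AD, Y = 1415.06.

P = 332.18, Y = 1415.06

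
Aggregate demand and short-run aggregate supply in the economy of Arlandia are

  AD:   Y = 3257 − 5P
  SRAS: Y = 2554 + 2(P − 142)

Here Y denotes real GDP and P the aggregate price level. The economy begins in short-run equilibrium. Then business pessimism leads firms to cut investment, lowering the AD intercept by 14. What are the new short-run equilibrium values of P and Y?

P = 139, Y = 2548

This is a negative demand shock: AD shifts left.
New AD: Y = 3243 − 5P.
SRAS can be written Y = 2270 + 2P.
Set AD = SRAS: 3243 − 5P = 2270 + 2P, so 973 = 7P and P = 139.
Y = 3243 − 5·139 = 2548.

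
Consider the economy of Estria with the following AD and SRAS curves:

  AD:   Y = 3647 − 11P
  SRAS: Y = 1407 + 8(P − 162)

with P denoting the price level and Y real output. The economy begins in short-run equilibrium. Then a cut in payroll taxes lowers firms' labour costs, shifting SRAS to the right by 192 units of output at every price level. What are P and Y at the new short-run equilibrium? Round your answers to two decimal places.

This is a positive supply shock: SRAS shifts right.
New SRAS: Y = 303 + 8P.
Set AD = SRAS: 3647 − 11P = 303 + 8P, so 3344 = 19P and P = 176.00.
Substituting into AD, Y = 1711.00.

P = 176.00, Y = 1711.00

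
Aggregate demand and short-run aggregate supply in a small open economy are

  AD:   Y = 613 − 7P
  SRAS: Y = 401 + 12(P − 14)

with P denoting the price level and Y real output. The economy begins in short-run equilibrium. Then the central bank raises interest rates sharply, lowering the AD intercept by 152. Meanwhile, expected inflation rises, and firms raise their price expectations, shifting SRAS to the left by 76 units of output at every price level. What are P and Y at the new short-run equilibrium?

P = 16, Y = 349

After both shocks: AD is Y = 461 − 7P and SRAS is Y = 157 + 12P.
Setting them equal: 304 = 19P, so P = 16.
Y = 461 − 7·16 = 349.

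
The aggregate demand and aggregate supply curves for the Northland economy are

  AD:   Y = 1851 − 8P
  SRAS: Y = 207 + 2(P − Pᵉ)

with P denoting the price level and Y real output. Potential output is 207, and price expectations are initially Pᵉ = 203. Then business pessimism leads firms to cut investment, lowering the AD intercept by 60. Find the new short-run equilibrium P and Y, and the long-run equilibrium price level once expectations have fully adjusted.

Short run: P = 199, Y = 199. Long run: P = 198.

AD shifts left: new AD is Y = 1791 − 8P. With Pᵉ = 203, SRAS is Y = 2P − 199.
Short run: 1791 − 8P = 2P − 199 gives 1990 = 10P, so P = 199 and Y = 1791 − 8·199 = 199.
Y = 199 is below potential 207; expectations adjust and SRAS shifts right until Y = 207.
Long run: on the new AD curve, 207 = 1791 − 8P gives P = 198.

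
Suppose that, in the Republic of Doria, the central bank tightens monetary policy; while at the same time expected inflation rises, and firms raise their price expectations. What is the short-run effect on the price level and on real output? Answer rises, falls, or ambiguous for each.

The first event is a negative demand shock: AD shifts left, which by itself pushes P down and Y down.
The second is an adverse supply shock: SRAS shifts left, which by itself pushes P up and Y down.
The two shocks push P in opposite directions, so the effect on P is ambiguous. Both shocks push Y down, so Y falls.

Price level: ambiguous; output: falls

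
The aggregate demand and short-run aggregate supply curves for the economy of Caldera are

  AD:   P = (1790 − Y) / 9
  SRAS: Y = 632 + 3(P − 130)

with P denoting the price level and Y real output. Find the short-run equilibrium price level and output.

P = 129, Y = 629

Write SRAS as Y = 632 + 3P − 390 = 242 + 3P.
Rearrange AD to Y = 1790 − 9P.
Set AD = SRAS: 1790 − 9P = 242 + 3P, so 1548 = 12P and P = 129.
Then Y = 1790 − 9·129 = 629.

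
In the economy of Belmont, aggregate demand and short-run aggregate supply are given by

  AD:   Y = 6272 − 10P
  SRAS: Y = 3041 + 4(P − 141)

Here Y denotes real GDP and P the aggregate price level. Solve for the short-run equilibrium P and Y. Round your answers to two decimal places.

Write SRAS as Y = 3041 + 4P − 564 = 2477 + 4P.
Set AD = SRAS: 6272 − 10P = 2477 + 4P, so 3795 = 14P and P = 271.07.
Substituting into AD, Y = 6272 − 10P = 3561.29.

P = 271.07, Y = 3561.29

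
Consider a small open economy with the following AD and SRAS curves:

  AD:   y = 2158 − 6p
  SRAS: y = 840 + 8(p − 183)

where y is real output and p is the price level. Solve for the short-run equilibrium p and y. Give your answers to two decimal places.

Write SRAS as y = 840 + 8p − 1464 = 8p − 624.
Set AD = SRAS: 2158 − 6p = 8p − 624, so 2782 = 14p and p = 198.71.
Substituting into AD, y = 2158 − 6p = 965.71.

p = 198.71, y = 965.71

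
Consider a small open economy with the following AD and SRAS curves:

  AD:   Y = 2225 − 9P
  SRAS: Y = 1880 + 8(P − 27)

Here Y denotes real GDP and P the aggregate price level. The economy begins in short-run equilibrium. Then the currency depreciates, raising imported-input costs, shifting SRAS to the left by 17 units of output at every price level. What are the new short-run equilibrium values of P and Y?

P = 34, Y = 1919

This is a negative supply shock: SRAS shifts left.
New SRAS: Y = 1647 + 8P.
Set AD = SRAS: 2225 − 9P = 1647 + 8P, so 578 = 17P and P = 34.
Y = 2225 − 9·34 = 1919.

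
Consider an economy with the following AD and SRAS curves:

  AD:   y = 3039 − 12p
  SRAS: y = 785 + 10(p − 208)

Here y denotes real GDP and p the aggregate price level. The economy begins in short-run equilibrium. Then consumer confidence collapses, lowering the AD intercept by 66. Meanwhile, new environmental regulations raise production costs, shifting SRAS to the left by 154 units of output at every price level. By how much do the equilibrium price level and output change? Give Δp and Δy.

Δp = +4, Δy = -114

After both shocks: AD is y = 2973 − 12p and SRAS is y = 10p − 1449.
Setting them equal: 4422 = 22p, so p = 201.
y = 2973 − 12·201 = 561.
Initially p = 197, y = 675, so Δp = +4 and Δy = -114.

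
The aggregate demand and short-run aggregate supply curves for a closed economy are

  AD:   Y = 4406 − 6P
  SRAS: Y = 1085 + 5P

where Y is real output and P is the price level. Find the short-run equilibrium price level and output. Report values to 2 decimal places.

Set AD = SRAS: 4406 − 6P = 1085 + 5P, so 3321 = 11P and P = 301.91.
Substituting into AD, Y = 4406 − 6P = 2594.55.

P = 301.91, Y = 2594.55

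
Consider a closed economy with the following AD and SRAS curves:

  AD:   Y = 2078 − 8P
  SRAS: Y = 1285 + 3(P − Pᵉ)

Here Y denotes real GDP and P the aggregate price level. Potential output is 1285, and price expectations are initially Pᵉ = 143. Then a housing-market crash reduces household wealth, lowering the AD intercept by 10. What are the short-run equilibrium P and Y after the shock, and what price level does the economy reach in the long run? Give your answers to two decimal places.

AD shifts left: new AD is Y = 2068 − 8P. With Pᵉ = 143, SRAS is Y = 856 + 3P.
Short run: 2068 − 8P = 856 + 3P gives 1212 = 11P, so P = 110.18 and Y = 2068 − 8P = 1186.55.
Y = 1186.55 is below potential 1285; expectations adjust and SRAS shifts right until Y = 1285.
Long run: on the new AD curve, 1285 = 2068 − 8P gives P = 97.88.

Short run: P = 110.18, Y = 1186.55. Long run: P = 97.88.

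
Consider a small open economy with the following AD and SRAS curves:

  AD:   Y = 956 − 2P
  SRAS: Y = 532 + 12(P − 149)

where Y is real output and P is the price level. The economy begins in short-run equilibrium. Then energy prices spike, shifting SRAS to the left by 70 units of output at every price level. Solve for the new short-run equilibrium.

P = 163, Y = 630

This is a negative supply shock: SRAS shifts left.
New SRAS: Y = 12P − 1326.
Set AD = SRAS: 956 − 2P = 12P − 1326, so 2282 = 14P and P = 163.
Y = 956 − 2·163 = 630.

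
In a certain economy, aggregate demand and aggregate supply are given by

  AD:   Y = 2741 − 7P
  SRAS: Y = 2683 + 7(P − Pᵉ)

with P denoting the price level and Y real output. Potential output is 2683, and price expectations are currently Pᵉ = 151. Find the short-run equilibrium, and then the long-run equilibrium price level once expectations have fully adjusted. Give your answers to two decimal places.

Short run: with Pᵉ = 151, SRAS is Y = 1626 + 7P. Setting AD = SRAS gives 1115 = 14P, so P = 79.64 and Y = 2741 − 7P = 2183.50.
Output 2183.50 is below potential 2683, so over time expected prices fall and SRAS shifts right until Y returns to 2683.
Long run: Y = 2683 on the AD curve gives 2683 = 2741 − 7P, so P = 8.29.

Short run: P = 79.64, Y = 2183.50. Long run: P = 8.29.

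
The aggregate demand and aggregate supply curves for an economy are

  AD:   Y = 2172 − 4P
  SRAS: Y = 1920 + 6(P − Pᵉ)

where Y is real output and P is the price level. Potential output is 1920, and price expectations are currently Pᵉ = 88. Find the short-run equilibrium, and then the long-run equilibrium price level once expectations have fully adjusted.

Short run: P = 78, Y = 1860. Long run: P = 63.

Short run: with Pᵉ = 88, SRAS is Y = 1392 + 6P. Setting AD = SRAS gives 780 = 10P, so P = 78 and Y = 2172 − 4·78 = 1860.
Output 1860 is below potential 1920, so over time expected prices fall and SRAS shifts right until Y returns to 1920.
Long run: Y = 1920 on the AD curve gives 1920 = 2172 − 4P, so P = 63.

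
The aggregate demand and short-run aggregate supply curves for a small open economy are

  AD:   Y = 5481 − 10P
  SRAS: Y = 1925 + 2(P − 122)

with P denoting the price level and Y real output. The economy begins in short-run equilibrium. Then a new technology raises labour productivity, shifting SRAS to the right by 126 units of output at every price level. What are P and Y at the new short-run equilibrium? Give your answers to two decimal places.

This is a positive supply shock: SRAS shifts right.
New SRAS: Y = 1807 + 2P.
Set AD = SRAS: 5481 − 10P = 1807 + 2P, so 3674 = 12P and P = 306.17.
Substituting into AD, Y = 2419.33.

P = 306.17, Y = 2419.33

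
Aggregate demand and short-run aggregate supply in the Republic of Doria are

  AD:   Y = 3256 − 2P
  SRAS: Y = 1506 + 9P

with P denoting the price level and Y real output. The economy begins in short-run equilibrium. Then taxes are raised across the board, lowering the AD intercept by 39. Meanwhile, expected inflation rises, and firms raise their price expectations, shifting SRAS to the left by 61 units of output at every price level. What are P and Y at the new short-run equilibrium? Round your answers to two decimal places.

After both shocks: AD is Y = 3217 − 2P and SRAS is Y = 1445 + 9P.
Setting them equal: 1772 = 11P, so P = 161.09.
Substituting into AD, Y = 2894.82.

P = 161.09, Y = 2894.82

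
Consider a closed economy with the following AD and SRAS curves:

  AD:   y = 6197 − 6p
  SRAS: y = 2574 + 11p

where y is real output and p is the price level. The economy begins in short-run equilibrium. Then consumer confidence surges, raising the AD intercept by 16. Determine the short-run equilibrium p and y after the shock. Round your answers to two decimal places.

This is a positive demand shock: AD shifts right.
New AD: y = 6213 − 6p.
Set AD = SRAS: 6213 − 6p = 2574 + 11p, so 3639 = 17p and p = 214.06.
Substituting into AD, y = 4928.65.

p = 214.06, y = 4928.65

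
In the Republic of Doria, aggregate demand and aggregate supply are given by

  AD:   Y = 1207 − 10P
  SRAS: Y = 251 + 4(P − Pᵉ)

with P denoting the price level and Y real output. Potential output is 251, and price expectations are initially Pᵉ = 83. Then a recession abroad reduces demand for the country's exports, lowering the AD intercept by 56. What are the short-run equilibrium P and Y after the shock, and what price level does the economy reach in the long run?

AD shifts left: new AD is Y = 1151 − 10P. With Pᵉ = 83, SRAS is Y = 4P − 81.
Short run: 1151 − 10P = 4P − 81 gives 1232 = 14P, so P = 88 and Y = 1151 − 10·88 = 271.
Y = 271 is above potential 251; expectations adjust and SRAS shifts left until Y = 251.
Long run: on the new AD curve, 251 = 1151 − 10P gives P = 90.

Short run: P = 88, Y = 271. Long run: P = 90.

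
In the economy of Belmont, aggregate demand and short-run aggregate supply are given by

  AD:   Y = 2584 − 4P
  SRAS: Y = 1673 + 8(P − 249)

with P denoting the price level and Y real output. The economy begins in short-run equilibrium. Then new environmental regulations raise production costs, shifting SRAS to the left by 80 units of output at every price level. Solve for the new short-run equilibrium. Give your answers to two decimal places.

This is a negative supply shock: SRAS shifts left.
New SRAS: Y = 8P − 399.
Set AD = SRAS: 2584 − 4P = 8P − 399, so 2983 = 12P and P = 248.58.
Substituting into AD, Y = 1589.67.

P = 248.58, Y = 1589.67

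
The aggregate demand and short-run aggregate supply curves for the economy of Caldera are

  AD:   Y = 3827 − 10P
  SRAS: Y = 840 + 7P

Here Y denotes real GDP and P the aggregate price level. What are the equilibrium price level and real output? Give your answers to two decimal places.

P = 175.71, Y = 2069.94

Set AD = SRAS: 3827 − 10P = 840 + 7P, so 2987 = 17P and P = 175.71.
Substituting into AD, Y = 3827 − 10P = 2069.94.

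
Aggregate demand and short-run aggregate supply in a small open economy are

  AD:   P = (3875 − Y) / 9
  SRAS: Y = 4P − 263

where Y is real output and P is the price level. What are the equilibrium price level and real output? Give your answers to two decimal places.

Rearrange AD to Y = 3875 − 9P.
Set AD = SRAS: 3875 − 9P = 4P − 263, so 4138 = 13P and P = 318.31.
Substituting into AD, Y = 3875 − 9P = 1010.23.

P = 318.31, Y = 1010.23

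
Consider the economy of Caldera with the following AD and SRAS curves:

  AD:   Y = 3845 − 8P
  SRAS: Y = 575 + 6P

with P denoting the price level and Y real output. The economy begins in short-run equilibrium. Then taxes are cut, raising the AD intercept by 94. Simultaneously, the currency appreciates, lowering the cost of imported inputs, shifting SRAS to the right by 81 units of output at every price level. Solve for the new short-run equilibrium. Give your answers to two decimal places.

After both shocks: AD is Y = 3939 − 8P and SRAS is Y = 656 + 6P.
Setting them equal: 3283 = 14P, so P = 234.50.
Substituting into AD, Y = 2063.00.

P = 234.50, Y = 2063.00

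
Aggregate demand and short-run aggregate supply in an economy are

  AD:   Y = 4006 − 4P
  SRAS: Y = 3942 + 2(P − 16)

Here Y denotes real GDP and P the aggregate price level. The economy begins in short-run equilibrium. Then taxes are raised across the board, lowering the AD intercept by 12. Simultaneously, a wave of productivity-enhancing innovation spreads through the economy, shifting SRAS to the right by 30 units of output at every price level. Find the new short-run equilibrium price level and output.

P = 9, Y = 3958

After both shocks: AD is Y = 3994 − 4P and SRAS is Y = 3940 + 2P.
Setting them equal: 54 = 6P, so P = 9.
Y = 3994 − 4·9 = 3958.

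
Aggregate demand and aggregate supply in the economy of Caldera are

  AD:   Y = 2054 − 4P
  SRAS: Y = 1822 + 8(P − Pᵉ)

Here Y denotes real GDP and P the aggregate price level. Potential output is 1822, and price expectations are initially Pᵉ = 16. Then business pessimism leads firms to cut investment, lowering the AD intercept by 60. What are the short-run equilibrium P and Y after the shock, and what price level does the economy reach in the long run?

AD shifts left: new AD is Y = 1994 − 4P. With Pᵉ = 16, SRAS is Y = 1694 + 8P.
Short run: 1994 − 4P = 1694 + 8P gives 300 = 12P, so P = 25 and Y = 1994 − 4·25 = 1894.
Y = 1894 is above potential 1822; expectations adjust and SRAS shifts left until Y = 1822.
Long run: on the new AD curve, 1822 = 1994 − 4P gives P = 43.

Short run: P = 25, Y = 1894. Long run: P = 43.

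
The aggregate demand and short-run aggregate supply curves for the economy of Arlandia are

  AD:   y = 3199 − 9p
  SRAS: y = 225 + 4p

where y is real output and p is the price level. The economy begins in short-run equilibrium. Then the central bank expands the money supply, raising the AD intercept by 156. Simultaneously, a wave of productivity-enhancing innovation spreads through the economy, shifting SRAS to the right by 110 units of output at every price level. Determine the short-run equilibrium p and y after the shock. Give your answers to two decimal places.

p = 232.31, y = 1264.23

After both shocks: AD is y = 3355 − 9p and SRAS is y = 335 + 4p.
Setting them equal: 3020 = 13p, so p = 232.31.
Substituting into AD, y = 1264.23.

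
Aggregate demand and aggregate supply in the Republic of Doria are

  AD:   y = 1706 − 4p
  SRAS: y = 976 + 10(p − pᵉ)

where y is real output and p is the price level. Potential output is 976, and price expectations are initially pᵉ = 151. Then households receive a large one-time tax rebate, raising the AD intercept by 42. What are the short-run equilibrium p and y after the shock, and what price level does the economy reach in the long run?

Short run: p = 163, y = 1096. Long run: p = 193.

AD shifts right: new AD is y = 1748 − 4p. With pᵉ = 151, SRAS is y = 10p − 534.
Short run: 1748 − 4p = 10p − 534 gives 2282 = 14p, so p = 163 and y = 1748 − 4·163 = 1096.
y = 1096 is above potential 976; expectations adjust and SRAS shifts left until y = 976.
Long run: on the new AD curve, 976 = 1748 − 4p gives p = 193.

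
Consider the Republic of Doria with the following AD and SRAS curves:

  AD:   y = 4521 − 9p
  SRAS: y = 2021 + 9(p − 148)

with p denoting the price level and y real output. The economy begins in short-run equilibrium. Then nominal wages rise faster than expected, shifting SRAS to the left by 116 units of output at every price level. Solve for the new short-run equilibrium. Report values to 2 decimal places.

This is a negative supply shock: SRAS shifts left.
New SRAS: y = 573 + 9p.
Set AD = SRAS: 4521 − 9p = 573 + 9p, so 3948 = 18p and p = 219.33.
Substituting into AD, y = 2547.00.

p = 219.33, y = 2547.00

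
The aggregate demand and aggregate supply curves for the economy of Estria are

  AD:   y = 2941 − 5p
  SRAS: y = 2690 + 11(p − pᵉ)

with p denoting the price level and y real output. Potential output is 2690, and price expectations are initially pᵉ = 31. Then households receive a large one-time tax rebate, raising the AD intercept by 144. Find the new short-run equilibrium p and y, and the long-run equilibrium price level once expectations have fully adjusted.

AD shifts right: new AD is y = 3085 − 5p. With pᵉ = 31, SRAS is y = 2349 + 11p.
Short run: 3085 − 5p = 2349 + 11p gives 736 = 16p, so p = 46 and y = 3085 − 5·46 = 2855.
y = 2855 is above potential 2690; expectations adjust and SRAS shifts left until y = 2690.
Long run: on the new AD curve, 2690 = 3085 − 5p gives p = 79.

Short run: p = 46, y = 2855. Long run: p = 79.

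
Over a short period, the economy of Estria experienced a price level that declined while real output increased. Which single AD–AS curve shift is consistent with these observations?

P fell and Y rose. An AD shift moves P and Y in the same direction; an SRAS shift moves them in opposite directions.
Here P and Y moved in opposite directions, so the SRAS curve shifted.
Since Y rose, SRAS shifted right.

SRAS shifted right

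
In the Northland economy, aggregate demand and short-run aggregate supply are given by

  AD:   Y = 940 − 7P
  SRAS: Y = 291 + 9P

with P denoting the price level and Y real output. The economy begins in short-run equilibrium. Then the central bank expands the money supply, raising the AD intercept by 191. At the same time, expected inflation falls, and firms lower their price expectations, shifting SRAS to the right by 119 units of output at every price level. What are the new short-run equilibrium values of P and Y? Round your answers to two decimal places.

P = 45.06, Y = 815.56

After both shocks: AD is Y = 1131 − 7P and SRAS is Y = 410 + 9P.
Setting them equal: 721 = 16P, so P = 45.06.
Substituting into AD, Y = 815.56.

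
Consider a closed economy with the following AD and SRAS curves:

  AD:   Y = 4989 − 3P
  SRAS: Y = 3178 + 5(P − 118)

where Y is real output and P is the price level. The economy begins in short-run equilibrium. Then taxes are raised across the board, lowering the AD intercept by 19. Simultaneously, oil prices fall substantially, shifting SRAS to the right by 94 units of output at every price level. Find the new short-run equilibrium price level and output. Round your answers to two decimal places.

After both shocks: AD is Y = 4970 − 3P and SRAS is Y = 2682 + 5P.
Setting them equal: 2288 = 8P, so P = 286.00.
Substituting into AD, Y = 4112.00.

P = 286.00, Y = 4112.00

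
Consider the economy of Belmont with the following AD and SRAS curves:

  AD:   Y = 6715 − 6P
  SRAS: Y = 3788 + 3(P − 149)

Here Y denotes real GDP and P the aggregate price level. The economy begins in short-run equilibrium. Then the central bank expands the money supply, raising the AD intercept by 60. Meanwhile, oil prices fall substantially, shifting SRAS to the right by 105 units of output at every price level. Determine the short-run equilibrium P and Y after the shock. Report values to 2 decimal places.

After both shocks: AD is Y = 6775 − 6P and SRAS is Y = 3446 + 3P.
Setting them equal: 3329 = 9P, so P = 369.89.
Substituting into AD, Y = 4555.67.

P = 369.89, Y = 4555.67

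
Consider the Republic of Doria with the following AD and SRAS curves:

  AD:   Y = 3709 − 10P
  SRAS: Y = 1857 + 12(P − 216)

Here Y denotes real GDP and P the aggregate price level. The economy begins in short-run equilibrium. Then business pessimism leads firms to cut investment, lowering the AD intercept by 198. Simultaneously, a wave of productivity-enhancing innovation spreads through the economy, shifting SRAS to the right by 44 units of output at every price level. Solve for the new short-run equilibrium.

P = 191, Y = 1601

After both shocks: AD is Y = 3511 − 10P and SRAS is Y = 12P − 691.
Setting them equal: 4202 = 22P, so P = 191.
Y = 3511 − 10·191 = 1601.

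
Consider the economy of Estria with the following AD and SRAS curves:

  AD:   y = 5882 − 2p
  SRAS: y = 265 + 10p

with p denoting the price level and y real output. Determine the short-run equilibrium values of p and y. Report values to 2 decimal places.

p = 468.08, y = 4945.83

Set AD = SRAS: 5882 − 2p = 265 + 10p, so 5617 = 12p and p = 468.08.
Substituting into AD, y = 5882 − 2p = 4945.83.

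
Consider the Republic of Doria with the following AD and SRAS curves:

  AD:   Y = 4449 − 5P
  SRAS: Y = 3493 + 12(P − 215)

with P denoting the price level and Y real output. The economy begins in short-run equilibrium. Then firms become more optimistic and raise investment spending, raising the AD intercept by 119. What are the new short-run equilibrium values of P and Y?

This is a positive demand shock: AD shifts right.
New AD: Y = 4568 − 5P.
SRAS can be written Y = 913 + 12P.
Set AD = SRAS: 4568 − 5P = 913 + 12P, so 3655 = 17P and P = 215.
Y = 4568 − 5·215 = 3493.

P = 215, Y = 3493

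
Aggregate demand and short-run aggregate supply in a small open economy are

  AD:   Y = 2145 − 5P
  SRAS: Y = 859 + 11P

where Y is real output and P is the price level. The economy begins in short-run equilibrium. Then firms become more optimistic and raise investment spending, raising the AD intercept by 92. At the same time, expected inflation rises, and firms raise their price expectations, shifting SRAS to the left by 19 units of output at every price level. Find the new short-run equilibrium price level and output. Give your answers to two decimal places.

After both shocks: AD is Y = 2237 − 5P and SRAS is Y = 840 + 11P.
Setting them equal: 1397 = 16P, so P = 87.31.
Substituting into AD, Y = 1800.44.

P = 87.31, Y = 1800.44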